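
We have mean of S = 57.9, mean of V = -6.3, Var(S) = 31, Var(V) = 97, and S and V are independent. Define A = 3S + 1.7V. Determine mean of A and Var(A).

mean of A = 162.99, Var(A) = 559.33

mean of A = 3·mean of S + 1.7·mean of V = 3·57.9 + 1.7·(-6.3) = 162.99.
Var(A) = a²·Var(S) + b²·Var(V) + 2ab·covariance of S and V with a = 3, b = 1.7.
Independence gives covariance of S and V = 0.
= 3²·31 + 1.7²·97 + 2·3·1.7·0
= 279 + 280.33 + 0 = 559.33.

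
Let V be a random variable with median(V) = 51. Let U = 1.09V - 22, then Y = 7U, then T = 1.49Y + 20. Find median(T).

median(U) = 1.09·51 + (-22) = 33.59.
median(Y) = 7·33.59 = 235.13.
median(T) = 1.49·235.13 + 20 = 370.3437.

median(T) = 370.3437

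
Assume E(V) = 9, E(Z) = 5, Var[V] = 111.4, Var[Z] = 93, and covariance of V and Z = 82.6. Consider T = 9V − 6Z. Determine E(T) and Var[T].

E(T) = 51, Var[T] = 3450.6

E(T) = 9·E(V) + (-6)·E(Z) = 9·9 + (-6)·5 = 51.
Var[T] = a²·Var[V] + b²·Var[Z] + 2ab·covariance of V and Z with a = 9, b = -6.
= 9²·111.4 + (-6)²·93 + 2·9·(-6)·82.6
= 9023.4 + 3348 + (-8920.8) = 3450.6.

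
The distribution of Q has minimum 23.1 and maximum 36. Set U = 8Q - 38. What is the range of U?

Range(U) = 103.2

Range of Q = 36 − 23.1 = 12.9.
Range(U) = |a|·Range(Q) = |8|·12.9 = 103.2.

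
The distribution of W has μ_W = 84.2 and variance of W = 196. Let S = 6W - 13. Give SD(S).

S = 6W - 13 is linear with a = 6, b = -13.
SD(W) = √196 = 14.
SD(S) = |a|·SD(W) = |6|·14 = 84.

SD(S) = 84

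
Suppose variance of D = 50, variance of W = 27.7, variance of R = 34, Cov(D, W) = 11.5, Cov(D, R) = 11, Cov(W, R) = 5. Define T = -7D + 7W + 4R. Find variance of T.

variance of T = a²·variance of D + b²·variance of W + c²·variance of R + 2ab·Cov(D, W) + 2ac·Cov(D, R) + 2bc·Cov(W, R), with a = -7, b = 7, c = 4.
= 2450 + 1357.3 + 544 + (-1127) + (-616) + 280
= 2888.3.

variance of T = 2888.3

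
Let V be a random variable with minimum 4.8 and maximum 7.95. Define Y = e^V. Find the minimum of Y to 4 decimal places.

e^V is increasing on this domain, so min(Y) comes from min(V) = 4.8: min(Y) = exp(4.8) ≈ 121.5104.

min(Y) = 121.5104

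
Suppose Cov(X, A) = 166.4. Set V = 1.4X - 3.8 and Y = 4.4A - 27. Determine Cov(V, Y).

Cov(V, Y) = a·c·Cov(X, A) = 1.4·4.4·166.4 = 1025.024. Additive constants drop out.

Cov(V, Y) = 1025.024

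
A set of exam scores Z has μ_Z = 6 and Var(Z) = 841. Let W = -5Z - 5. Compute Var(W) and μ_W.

Var(W) = 21025, μ_W = -35

W = -5Z - 5 is linear with a = -5, b = -5.
Var(W) = a²·Var(Z) = (-5)²·841 = 21025 (the additive constant -5 does not affect variance).
μ_W = a·μ_Z + b = (-5)·6 + (-5) = -35.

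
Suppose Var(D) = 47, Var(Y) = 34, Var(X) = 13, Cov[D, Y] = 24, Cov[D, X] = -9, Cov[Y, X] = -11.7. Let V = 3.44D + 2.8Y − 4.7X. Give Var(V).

Var(V) = a²·Var(D) + b²·Var(Y) + c²·Var(X) + 2ab·Cov[D, Y] + 2ac·Cov[D, X] + 2bc·Cov[Y, X], with a = 3.44, b = 2.8, c = -4.7.
= 556.1792 + 266.56 + 287.17 + 462.336 + 291.024 + 307.944
= 2171.2132.

Var(V) = 2171.2132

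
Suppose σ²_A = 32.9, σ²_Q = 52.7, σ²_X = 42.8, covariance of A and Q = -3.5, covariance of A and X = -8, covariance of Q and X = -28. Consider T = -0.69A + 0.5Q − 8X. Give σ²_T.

σ²_T = 2906.13369

σ²_T = a²·σ²_A + b²·σ²_Q + c²·σ²_X + 2ab·covariance of A and Q + 2ac·covariance of A and X + 2bc·covariance of Q and X, with a = -0.69, b = 0.5, c = -8.
= 15.66369 + 13.175 + 2739.2 + 2.415 + (-88.32) + 224
= 2906.13369.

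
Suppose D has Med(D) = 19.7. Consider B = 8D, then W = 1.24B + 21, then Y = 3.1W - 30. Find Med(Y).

Med(B) = 8·19.7 = 157.6.
Med(W) = 1.24·157.6 + 21 = 216.424.
Med(Y) = 3.1·216.424 + (-30) = 640.9144.

Med(Y) = 640.9144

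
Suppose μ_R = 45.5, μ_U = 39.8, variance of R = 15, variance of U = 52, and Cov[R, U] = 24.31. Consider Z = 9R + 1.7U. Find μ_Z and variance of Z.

μ_Z = 477.16, variance of Z = 2109.166

μ_Z = 9·μ_R + 1.7·μ_U = 9·45.5 + 1.7·39.8 = 477.16.
variance of Z = a²·variance of R + b²·variance of U + 2ab·Cov[R, U] with a = 9, b = 1.7.
= 9²·15 + 1.7²·52 + 2·9·1.7·24.31
= 1215 + 150.28 + 743.886 = 2109.166.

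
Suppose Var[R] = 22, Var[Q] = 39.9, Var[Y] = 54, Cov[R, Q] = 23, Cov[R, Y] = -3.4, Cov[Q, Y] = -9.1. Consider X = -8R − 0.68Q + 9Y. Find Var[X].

Var[X] = 6651.67376

Var[X] = a²·Var[R] + b²·Var[Q] + c²·Var[Y] + 2ab·Cov[R, Q] + 2ac·Cov[R, Y] + 2bc·Cov[Q, Y], with a = -8, b = -0.68, c = 9.
= 1408 + 18.44976 + 4374 + 250.24 + 489.6 + 111.384
= 6651.67376.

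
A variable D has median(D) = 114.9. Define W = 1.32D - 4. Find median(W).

median(W) = 147.668

A linear map preserves order up to sign, so median(W) = a·median(D) + b = 1.32·114.9 + (-4) = 147.668.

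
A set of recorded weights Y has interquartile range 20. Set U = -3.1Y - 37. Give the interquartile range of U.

Under U = aY + b, IQR(U) = |a|·IQR(Y) = |-3.1|·20 = 62 (shifts cancel; spread scales by |a|).

IQR(U) = 62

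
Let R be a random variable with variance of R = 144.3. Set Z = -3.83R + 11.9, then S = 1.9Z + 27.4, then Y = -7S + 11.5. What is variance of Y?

variance of Y = 374427.0023403

variance of Z = (-3.83)²·144.3 = 2116.72227.
variance of S = 1.9²·2116.72227 = 7641.3673947.
variance of Y = (-7)²·7641.3673947 = 374427.0023403.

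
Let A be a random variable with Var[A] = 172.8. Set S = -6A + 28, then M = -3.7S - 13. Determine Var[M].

Var[S] = (-6)²·172.8 = 6220.8.
Var[M] = (-3.7)²·6220.8 = 85162.752.

Var[M] = 85162.752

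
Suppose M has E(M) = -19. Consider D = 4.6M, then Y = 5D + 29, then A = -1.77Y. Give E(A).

E(A) = 722.16

E(D) = 4.6·(-19) = -87.4.
E(Y) = 5·(-87.4) + 29 = -408.
E(A) = (-1.77)·(-408) = 722.16.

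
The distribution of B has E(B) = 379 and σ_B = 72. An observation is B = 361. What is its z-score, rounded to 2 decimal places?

z = -0.25

z = (B − E(B)) / σ_B = (361 − 379) / 72 = -0.25.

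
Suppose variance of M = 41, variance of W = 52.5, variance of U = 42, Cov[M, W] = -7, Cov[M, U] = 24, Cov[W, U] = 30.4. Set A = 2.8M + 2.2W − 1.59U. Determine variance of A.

variance of A = a²·variance of M + b²·variance of W + c²·variance of U + 2ab·Cov[M, W] + 2ac·Cov[M, U] + 2bc·Cov[W, U], with a = 2.8, b = 2.2, c = -1.59.
= 321.44 + 254.1 + 106.1802 + (-86.24) + (-213.696) + (-212.6784)
= 169.1058.

variance of A = 169.1058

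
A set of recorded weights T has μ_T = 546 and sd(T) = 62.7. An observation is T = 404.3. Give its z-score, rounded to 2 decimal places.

z = (T − μ_T) / sd(T) = (404.3 − 546) / 62.7 ≈ -2.26.

z = -2.26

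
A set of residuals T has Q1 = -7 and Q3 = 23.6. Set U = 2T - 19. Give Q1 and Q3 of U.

a = 2 > 0: Q1(U) = a·Q1(T)+b = -33, Q3(U) = a·Q3(T)+b = 28.2.

Q1(U) = -33, Q3(U) = 28.2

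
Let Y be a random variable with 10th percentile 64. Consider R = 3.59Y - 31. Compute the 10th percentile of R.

10th percentile of R = 198.76

Since a = 3.59 > 0 the transformation is increasing, so the 10th percentile of R = a·(P_{10} of Y) + b = 3.59·64 + (-31) = 198.76.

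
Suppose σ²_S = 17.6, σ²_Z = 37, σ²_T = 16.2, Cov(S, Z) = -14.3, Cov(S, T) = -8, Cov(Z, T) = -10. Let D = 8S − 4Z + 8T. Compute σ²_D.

σ²_D = a²·σ²_S + b²·σ²_Z + c²·σ²_T + 2ab·Cov(S, Z) + 2ac·Cov(S, T) + 2bc·Cov(Z, T), with a = 8, b = -4, c = 8.
= 1126.4 + 592 + 1036.8 + 915.2 + (-1024) + 640
= 3286.4.

σ²_D = 3286.4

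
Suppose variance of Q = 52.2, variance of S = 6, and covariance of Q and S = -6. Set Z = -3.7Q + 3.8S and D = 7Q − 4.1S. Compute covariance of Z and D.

By bilinearity, covariance of Z and D = ac·variance of Q + bd·variance of S + (ad+bc)·covariance of Q and S, with a=-3.7, b=3.8, c=7, d=-4.1.
ac·variance of Q = (-3.7)·7·52.2 = -1351.98
bd·variance of S = 3.8·(-4.1)·6 = -93.48
(ad+bc)·covariance of Q and S = (41.77)·(-6) = -250.62
covariance of Z and D = -1351.98 + (-93.48) + (-250.62) = -1696.08.

covariance of Z and D = -1696.08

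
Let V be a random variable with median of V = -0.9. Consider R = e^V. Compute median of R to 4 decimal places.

median of R = 0.4066

e^V is monotone on this domain, so median of R = exp(-0.9) ≈ 0.4066.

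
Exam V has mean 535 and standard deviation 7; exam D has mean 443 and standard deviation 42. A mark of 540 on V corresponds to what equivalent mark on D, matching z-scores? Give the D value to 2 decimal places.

z = (540 − 535)/7 ≈ 0.7143.
D = 443 + z·42 = 443 + (540 − 535)·42/7 = 473.00.

D = 473.00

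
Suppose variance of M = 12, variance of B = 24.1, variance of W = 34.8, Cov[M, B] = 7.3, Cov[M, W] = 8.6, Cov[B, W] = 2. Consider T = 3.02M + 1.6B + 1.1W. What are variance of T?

variance of T = a²·variance of M + b²·variance of B + c²·variance of W + 2ab·Cov[M, B] + 2ac·Cov[M, W] + 2bc·Cov[B, W], with a = 3.02, b = 1.6, c = 1.1.
= 109.4448 + 61.696 + 42.108 + 70.5472 + 57.1384 + 7.04
= 347.9744.

variance of T = 347.9744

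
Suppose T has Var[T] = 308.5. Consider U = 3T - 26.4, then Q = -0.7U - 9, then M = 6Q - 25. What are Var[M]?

Var[U] = 3²·308.5 = 2776.5.
Var[Q] = (-0.7)²·2776.5 = 1360.485.
Var[M] = 6²·1360.485 = 48977.46.

Var[M] = 48977.46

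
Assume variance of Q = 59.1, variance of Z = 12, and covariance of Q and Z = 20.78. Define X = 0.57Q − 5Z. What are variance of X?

variance of X = 200.75559

variance of X = a²·variance of Q + b²·variance of Z + 2ab·covariance of Q and Z with a = 0.57, b = -5.
= 0.57²·59.1 + (-5)²·12 + 2·0.57·(-5)·20.78
= 19.20159 + 300 + (-118.446) = 200.75559.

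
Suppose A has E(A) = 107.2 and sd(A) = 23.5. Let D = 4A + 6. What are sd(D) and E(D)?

sd(D) = 94, E(D) = 434.8

D = 4A + 6 is linear with a = 4, b = 6.
sd(D) = |a|·sd(A) = |4|·23.5 = 94.
E(D) = a·E(A) + b = 4·107.2 + 6 = 434.8.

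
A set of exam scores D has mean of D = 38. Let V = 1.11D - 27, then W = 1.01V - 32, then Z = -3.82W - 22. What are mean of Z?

mean of V = 1.11·38 + (-27) = 15.18.
mean of W = 1.01·15.18 + (-32) = -16.6682.
mean of Z = (-3.82)·(-16.6682) + (-22) = 41.672524.

mean of Z = 41.672524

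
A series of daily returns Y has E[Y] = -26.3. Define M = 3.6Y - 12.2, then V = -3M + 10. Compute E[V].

E[M] = 3.6·(-26.3) + (-12.2) = -106.88.
E[V] = (-3)·(-106.88) + 10 = 330.64.

E[V] = 330.64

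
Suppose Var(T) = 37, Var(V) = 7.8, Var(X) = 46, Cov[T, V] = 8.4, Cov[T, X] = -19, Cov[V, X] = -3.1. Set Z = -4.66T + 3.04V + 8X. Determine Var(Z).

Var(Z) = 4847.42216

Var(Z) = a²·Var(T) + b²·Var(V) + c²·Var(X) + 2ab·Cov[T, V] + 2ac·Cov[T, X] + 2bc·Cov[V, X], with a = -4.66, b = 3.04, c = 8.
= 803.4772 + 72.08448 + 2944 + (-237.99552) + 1416.64 + (-150.784)
= 4847.42216.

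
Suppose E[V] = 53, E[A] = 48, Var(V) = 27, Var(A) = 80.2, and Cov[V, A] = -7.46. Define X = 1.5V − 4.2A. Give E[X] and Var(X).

E[X] = 1.5·E[V] + (-4.2)·E[A] = 1.5·53 + (-4.2)·48 = -122.1.
Var(X) = a²·Var(V) + b²·Var(A) + 2ab·Cov[V, A] with a = 1.5, b = -4.2.
= 1.5²·27 + (-4.2)²·80.2 + 2·1.5·(-4.2)·(-7.46)
= 60.75 + 1414.728 + 93.996 = 1569.474.

E[X] = -122.1, Var(X) = 1569.474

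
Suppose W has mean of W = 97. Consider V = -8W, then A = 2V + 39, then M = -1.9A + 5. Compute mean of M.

mean of M = 2879.7

mean of V = (-8)·97 = -776.
mean of A = 2·(-776) + 39 = -1513.
mean of M = (-1.9)·(-1513) + 5 = 2879.7.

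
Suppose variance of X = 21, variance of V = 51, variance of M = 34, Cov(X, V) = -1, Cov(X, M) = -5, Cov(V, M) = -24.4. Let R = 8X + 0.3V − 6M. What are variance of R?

variance of R = 3135.63

variance of R = a²·variance of X + b²·variance of V + c²·variance of M + 2ab·Cov(X, V) + 2ac·Cov(X, M) + 2bc·Cov(V, M), with a = 8, b = 0.3, c = -6.
= 1344 + 4.59 + 1224 + (-4.8) + 480 + 87.84
= 3135.63.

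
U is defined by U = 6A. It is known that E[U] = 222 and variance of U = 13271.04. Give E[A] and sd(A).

From U = 6A: E[U] = a·E[A] + b, so E[A] = (E[U] − b)/a = (222 − 0)/6 = 37.
sd(U) = √13271.04 = 115.2.
sd(U) = |a|·sd(A), so sd(A) = 115.2/|6| = 19.2.

E[A] = 37, sd(A) = 19.2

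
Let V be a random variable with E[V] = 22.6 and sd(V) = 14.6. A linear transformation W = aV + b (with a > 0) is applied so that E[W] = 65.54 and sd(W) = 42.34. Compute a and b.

sd(W) = a·sd(V) (a > 0), so a = 42.34/14.6 = 2.9.
E[W] = a·E[V] + b, so b = 65.54 − 2.9·22.6 = 0.

a = 2.9, b = 0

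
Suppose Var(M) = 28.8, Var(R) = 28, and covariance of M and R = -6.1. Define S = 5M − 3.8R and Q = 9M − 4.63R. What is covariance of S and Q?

covariance of S and Q = 2138.467

By bilinearity, covariance of S and Q = ac·Var(M) + bd·Var(R) + (ad+bc)·covariance of M and R, with a=5, b=-3.8, c=9, d=-4.63.
ac·Var(M) = 5·9·28.8 = 1296
bd·Var(R) = (-3.8)·(-4.63)·28 = 492.632
(ad+bc)·covariance of M and R = (-57.35)·(-6.1) = 349.835
covariance of S and Q = 1296 + 492.632 + 349.835 = 2138.467.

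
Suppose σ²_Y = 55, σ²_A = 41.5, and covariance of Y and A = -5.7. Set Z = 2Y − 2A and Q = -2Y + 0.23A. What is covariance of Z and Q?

By bilinearity, covariance of Z and Q = ac·σ²_Y + bd·σ²_A + (ad+bc)·covariance of Y and A, with a=2, b=-2, c=-2, d=0.23.
ac·σ²_Y = 2·(-2)·55 = -220
bd·σ²_A = (-2)·0.23·41.5 = -19.09
(ad+bc)·covariance of Y and A = (4.46)·(-5.7) = -25.422
covariance of Z and Q = -220 + (-19.09) + (-25.422) = -264.512.

covariance of Z and Q = -264.512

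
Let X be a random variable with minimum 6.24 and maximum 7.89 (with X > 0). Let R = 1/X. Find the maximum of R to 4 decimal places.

max(R) = 0.1603

1/X is decreasing on this domain, so max(R) comes from min(X) = 6.24: max(R) = 1/(6.24) ≈ 0.1603.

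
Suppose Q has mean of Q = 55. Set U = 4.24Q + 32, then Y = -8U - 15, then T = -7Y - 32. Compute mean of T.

mean of T = 14924.2

mean of U = 4.24·55 + 32 = 265.2.
mean of Y = (-8)·265.2 + (-15) = -2136.6.
mean of T = (-7)·(-2136.6) + (-32) = 14924.2.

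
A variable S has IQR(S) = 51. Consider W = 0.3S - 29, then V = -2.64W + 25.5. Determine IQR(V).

IQR(W) = |0.3|·51 = 15.3.
IQR(V) = |-2.64|·15.3 = 40.392.

IQR(V) = 40.392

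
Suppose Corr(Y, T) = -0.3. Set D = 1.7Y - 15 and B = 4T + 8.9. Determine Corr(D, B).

Linear rescalings preserve correlation up to sign; here the slopes 1.7 and 4 have the same sign, so Corr(D, B) = Corr(Y, T) = -0.3.

Corr(D, B) = -0.3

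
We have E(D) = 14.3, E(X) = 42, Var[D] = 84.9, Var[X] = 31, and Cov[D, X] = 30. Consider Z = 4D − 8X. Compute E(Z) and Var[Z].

E(Z) = -278.8, Var[Z] = 1422.4

E(Z) = 4·E(D) + (-8)·E(X) = 4·14.3 + (-8)·42 = -278.8.
Var[Z] = a²·Var[D] + b²·Var[X] + 2ab·Cov[D, X] with a = 4, b = -8.
= 4²·84.9 + (-8)²·31 + 2·4·(-8)·30
= 1358.4 + 1984 + (-1920) = 1422.4.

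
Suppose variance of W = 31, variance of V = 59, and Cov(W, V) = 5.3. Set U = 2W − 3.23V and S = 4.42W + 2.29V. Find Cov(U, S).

By bilinearity, Cov(U, S) = ac·variance of W + bd·variance of V + (ad+bc)·Cov(W, V), with a=2, b=-3.23, c=4.42, d=2.29.
ac·variance of W = 2·4.42·31 = 274.04
bd·variance of V = (-3.23)·2.29·59 = -436.4053
(ad+bc)·Cov(W, V) = (-9.6966)·5.3 = -51.39198
Cov(U, S) = 274.04 + (-436.4053) + (-51.39198) = -213.75728.

Cov(U, S) = -213.75728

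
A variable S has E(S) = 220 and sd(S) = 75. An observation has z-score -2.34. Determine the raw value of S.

S = 44.5

S = E(S) + z·sd(S) = 220 + (-2.34)·75 = 44.5.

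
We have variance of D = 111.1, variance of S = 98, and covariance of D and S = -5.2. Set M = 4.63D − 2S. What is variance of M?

variance of M = a²·variance of D + b²·variance of S + 2ab·covariance of D and S with a = 4.63, b = -2.
= 4.63²·111.1 + (-2)²·98 + 2·4.63·(-2)·(-5.2)
= 2381.63959 + 392 + 96.304 = 2869.94359.

variance of M = 2869.94359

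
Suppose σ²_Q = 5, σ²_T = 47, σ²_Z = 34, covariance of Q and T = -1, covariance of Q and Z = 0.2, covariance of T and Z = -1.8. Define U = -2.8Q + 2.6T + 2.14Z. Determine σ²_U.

σ²_U = a²·σ²_Q + b²·σ²_T + c²·σ²_Z + 2ab·covariance of Q and T + 2ac·covariance of Q and Z + 2bc·covariance of T and Z, with a = -2.8, b = 2.6, c = 2.14.
= 39.2 + 317.72 + 155.7064 + 14.56 + (-2.3968) + (-20.0304)
= 504.7592.

σ²_U = 504.7592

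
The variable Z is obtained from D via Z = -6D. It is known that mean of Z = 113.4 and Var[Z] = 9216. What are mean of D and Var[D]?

mean of D = -18.9, Var[D] = 256

From Z = -6D: mean of Z = a·mean of D + b, so mean of D = (mean of Z − b)/a = (113.4 − 0)/(-6) = -18.9.
Var[Z] = a²·Var[D], so Var[D] = 9216/(-6)² = 256.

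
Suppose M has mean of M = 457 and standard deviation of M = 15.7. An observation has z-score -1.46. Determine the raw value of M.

M = mean of M + z·standard deviation of M = 457 + (-1.46)·15.7 = 434.078.

M = 434.078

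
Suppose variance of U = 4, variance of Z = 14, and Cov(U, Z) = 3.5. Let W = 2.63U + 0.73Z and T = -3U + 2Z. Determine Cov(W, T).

By bilinearity, Cov(W, T) = ac·variance of U + bd·variance of Z + (ad+bc)·Cov(U, Z), with a=2.63, b=0.73, c=-3, d=2.
ac·variance of U = 2.63·(-3)·4 = -31.56
bd·variance of Z = 0.73·2·14 = 20.44
(ad+bc)·Cov(U, Z) = (3.07)·3.5 = 10.745
Cov(W, T) = -31.56 + 20.44 + 10.745 = -0.375.

Cov(W, T) = -0.375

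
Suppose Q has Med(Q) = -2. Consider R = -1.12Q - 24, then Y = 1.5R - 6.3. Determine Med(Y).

Med(R) = (-1.12)·(-2) + (-24) = -21.76.
Med(Y) = 1.5·(-21.76) + (-6.3) = -38.94.

Med(Y) = -38.94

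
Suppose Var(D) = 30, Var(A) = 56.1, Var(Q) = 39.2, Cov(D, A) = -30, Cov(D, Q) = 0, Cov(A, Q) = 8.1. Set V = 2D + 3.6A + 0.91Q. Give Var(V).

Var(V) = 500.58872

Var(V) = a²·Var(D) + b²·Var(A) + c²·Var(Q) + 2ab·Cov(D, A) + 2ac·Cov(D, Q) + 2bc·Cov(A, Q), with a = 2, b = 3.6, c = 0.91.
= 120 + 727.056 + 32.46152 + (-432) + 0 + 53.0712
= 500.58872.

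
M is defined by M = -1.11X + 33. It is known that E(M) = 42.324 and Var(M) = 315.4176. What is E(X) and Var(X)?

E(X) = -8.4, Var(X) = 256

From M = -1.11X + 33: E(M) = a·E(X) + b, so E(X) = (E(M) − b)/a = (42.324 − 33)/(-1.11) = -8.4.
Var(M) = a²·Var(X), so Var(X) = 315.4176/(-1.11)² = 256.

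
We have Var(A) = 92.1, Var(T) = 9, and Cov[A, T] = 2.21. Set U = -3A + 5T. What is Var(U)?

Var(U) = 987.6

Var(U) = a²·Var(A) + b²·Var(T) + 2ab·Cov[A, T] with a = -3, b = 5.
= (-3)²·92.1 + 5²·9 + 2·(-3)·5·2.21
= 828.9 + 225 + (-66.3) = 987.6.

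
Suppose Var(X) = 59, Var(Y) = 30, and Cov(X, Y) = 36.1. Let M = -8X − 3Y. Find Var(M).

Var(M) = 5778.8

Var(M) = a²·Var(X) + b²·Var(Y) + 2ab·Cov(X, Y) with a = -8, b = -3.
= (-8)²·59 + (-3)²·30 + 2·(-8)·(-3)·36.1
= 3776 + 270 + 1732.8 = 5778.8.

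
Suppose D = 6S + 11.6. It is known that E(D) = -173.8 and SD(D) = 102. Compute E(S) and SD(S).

From D = 6S + 11.6: E(D) = a·E(S) + b, so E(S) = (E(D) − b)/a = (-173.8 − 11.6)/6 = -30.9.
SD(D) = |a|·SD(S), so SD(S) = 102/|6| = 17.

E(S) = -30.9, SD(S) = 17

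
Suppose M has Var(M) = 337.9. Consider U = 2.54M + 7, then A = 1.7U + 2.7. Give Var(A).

Var(U) = 2.54²·337.9 = 2179.99564.
Var(A) = 1.7²·2179.99564 = 6300.1873996.

Var(A) = 6300.1873996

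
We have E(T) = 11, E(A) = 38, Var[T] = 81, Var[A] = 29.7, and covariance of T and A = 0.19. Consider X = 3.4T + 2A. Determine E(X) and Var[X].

E(X) = 113.4, Var[X] = 1057.744

E(X) = 3.4·E(T) + 2·E(A) = 3.4·11 + 2·38 = 113.4.
Var[X] = a²·Var[T] + b²·Var[A] + 2ab·covariance of T and A with a = 3.4, b = 2.
= 3.4²·81 + 2²·29.7 + 2·3.4·2·0.19
= 936.36 + 118.8 + 2.584 = 1057.744.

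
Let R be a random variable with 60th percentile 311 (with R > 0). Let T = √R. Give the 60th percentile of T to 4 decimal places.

√R is increasing, so P_{60}(T) = g(P_{60}(R)) ≈ 17.6352.

60th percentile of T = 17.6352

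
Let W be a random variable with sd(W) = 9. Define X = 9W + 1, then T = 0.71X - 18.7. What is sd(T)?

sd(X) = |9|·9 = 81.
sd(T) = |0.71|·81 = 57.51.

sd(T) = 57.51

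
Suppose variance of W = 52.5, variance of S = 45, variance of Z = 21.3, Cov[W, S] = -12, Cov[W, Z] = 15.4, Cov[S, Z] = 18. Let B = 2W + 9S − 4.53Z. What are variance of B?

variance of B = 2113.32717

variance of B = a²·variance of W + b²·variance of S + c²·variance of Z + 2ab·Cov[W, S] + 2ac·Cov[W, Z] + 2bc·Cov[S, Z], with a = 2, b = 9, c = -4.53.
= 210 + 3645 + 437.09517 + (-432) + (-279.048) + (-1467.72)
= 2113.32717.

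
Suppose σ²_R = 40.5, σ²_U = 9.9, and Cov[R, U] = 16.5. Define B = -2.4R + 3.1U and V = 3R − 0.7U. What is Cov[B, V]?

By bilinearity, Cov[B, V] = ac·σ²_R + bd·σ²_U + (ad+bc)·Cov[R, U], with a=-2.4, b=3.1, c=3, d=-0.7.
ac·σ²_R = (-2.4)·3·40.5 = -291.6
bd·σ²_U = 3.1·(-0.7)·9.9 = -21.483
(ad+bc)·Cov[R, U] = (10.98)·16.5 = 181.17
Cov[B, V] = -291.6 + (-21.483) + 181.17 = -131.913.

Cov[B, V] = -131.913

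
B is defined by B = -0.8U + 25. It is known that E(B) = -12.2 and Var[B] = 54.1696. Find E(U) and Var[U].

From B = -0.8U + 25: E(B) = a·E(U) + b, so E(U) = (E(B) − b)/a = (-12.2 − 25)/(-0.8) = 46.5.
Var[B] = a²·Var[U], so Var[U] = 54.1696/(-0.8)² = 84.64.

E(U) = 46.5, Var[U] = 84.64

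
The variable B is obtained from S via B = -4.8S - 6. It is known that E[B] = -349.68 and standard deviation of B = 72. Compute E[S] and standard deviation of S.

E[S] = 71.6, standard deviation of S = 15

From B = -4.8S - 6: E[B] = a·E[S] + b, so E[S] = (E[B] − b)/a = (-349.68 − (-6))/(-4.8) = 71.6.
standard deviation of B = |a|·standard deviation of S, so standard deviation of S = 72/|-4.8| = 15.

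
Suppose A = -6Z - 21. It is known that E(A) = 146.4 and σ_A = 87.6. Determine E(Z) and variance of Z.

From A = -6Z - 21: E(A) = a·E(Z) + b, so E(Z) = (E(A) − b)/a = (146.4 − (-21))/(-6) = -27.9.
variance of A = 87.6² = 7673.76.
variance of A = a²·variance of Z, so variance of Z = 7673.76/(-6)² = 213.16.

E(Z) = -27.9, variance of Z = 213.16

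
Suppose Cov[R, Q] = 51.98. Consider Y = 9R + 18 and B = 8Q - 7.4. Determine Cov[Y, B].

Cov[Y, B] = a·c·Cov[R, Q] = 9·8·51.98 = 3742.56. Additive constants drop out.

Cov[Y, B] = 3742.56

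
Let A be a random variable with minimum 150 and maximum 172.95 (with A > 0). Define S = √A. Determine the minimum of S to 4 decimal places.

√A is increasing on this domain, so min(S) comes from min(A) = 150: min(S) = √(150) ≈ 12.2474.

min(S) = 12.2474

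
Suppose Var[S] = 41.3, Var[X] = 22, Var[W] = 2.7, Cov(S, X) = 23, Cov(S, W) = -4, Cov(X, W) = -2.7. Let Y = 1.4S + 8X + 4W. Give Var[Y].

Var[Y] = a²·Var[S] + b²·Var[X] + c²·Var[W] + 2ab·Cov(S, X) + 2ac·Cov(S, W) + 2bc·Cov(X, W), with a = 1.4, b = 8, c = 4.
= 80.948 + 1408 + 43.2 + 515.2 + (-44.8) + (-172.8)
= 1829.748.

Var[Y] = 1829.748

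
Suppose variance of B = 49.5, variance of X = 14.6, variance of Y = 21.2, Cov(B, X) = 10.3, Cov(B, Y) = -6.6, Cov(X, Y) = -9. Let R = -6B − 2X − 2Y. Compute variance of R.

variance of R = a²·variance of B + b²·variance of X + c²·variance of Y + 2ab·Cov(B, X) + 2ac·Cov(B, Y) + 2bc·Cov(X, Y), with a = -6, b = -2, c = -2.
= 1782 + 58.4 + 84.8 + 247.2 + (-158.4) + (-72)
= 1942.

variance of R = 1942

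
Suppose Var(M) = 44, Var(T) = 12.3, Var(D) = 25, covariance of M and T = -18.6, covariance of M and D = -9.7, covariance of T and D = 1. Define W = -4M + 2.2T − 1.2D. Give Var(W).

Var(W) = a²·Var(M) + b²·Var(T) + c²·Var(D) + 2ab·covariance of M and T + 2ac·covariance of M and D + 2bc·covariance of T and D, with a = -4, b = 2.2, c = -1.2.
= 704 + 59.532 + 36 + 327.36 + (-93.12) + (-5.28)
= 1028.492.

Var(W) = 1028.492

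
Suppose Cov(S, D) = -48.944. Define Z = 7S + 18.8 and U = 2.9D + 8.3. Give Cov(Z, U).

Cov(Z, U) = a·c·Cov(S, D) = 7·2.9·(-48.944) = -993.5632. Additive constants drop out.

Cov(Z, U) = -993.5632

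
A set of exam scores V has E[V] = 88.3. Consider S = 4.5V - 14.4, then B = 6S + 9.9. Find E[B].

E[B] = 2307.6

E[S] = 4.5·88.3 + (-14.4) = 382.95.
E[B] = 6·382.95 + 9.9 = 2307.6.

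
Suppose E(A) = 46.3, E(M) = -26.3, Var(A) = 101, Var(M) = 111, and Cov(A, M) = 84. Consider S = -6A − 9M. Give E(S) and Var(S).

E(S) = (-6)·E(A) + (-9)·E(M) = (-6)·46.3 + (-9)·(-26.3) = -41.1.
Var(S) = a²·Var(A) + b²·Var(M) + 2ab·Cov(A, M) with a = -6, b = -9.
= (-6)²·101 + (-9)²·111 + 2·(-6)·(-9)·84
= 3636 + 8991 + 9072 = 21699.

E(S) = -41.1, Var(S) = 21699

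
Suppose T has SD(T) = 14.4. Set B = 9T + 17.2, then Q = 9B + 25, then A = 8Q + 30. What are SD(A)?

SD(B) = |9|·14.4 = 129.6.
SD(Q) = |9|·129.6 = 1166.4.
SD(A) = |8|·1166.4 = 9331.2.

SD(A) = 9331.2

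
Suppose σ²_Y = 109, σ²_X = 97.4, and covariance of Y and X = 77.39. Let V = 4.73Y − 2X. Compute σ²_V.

σ²_V = a²·σ²_Y + b²·σ²_X + 2ab·covariance of Y and X with a = 4.73, b = -2.
= 4.73²·109 + (-2)²·97.4 + 2·4.73·(-2)·77.39
= 2438.6461 + 389.6 + (-1464.2188) = 1364.0273.

σ²_V = 1364.0273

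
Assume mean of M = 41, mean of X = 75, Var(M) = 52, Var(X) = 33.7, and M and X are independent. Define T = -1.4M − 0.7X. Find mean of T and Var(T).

mean of T = (-1.4)·mean of M + (-0.7)·mean of X = (-1.4)·41 + (-0.7)·75 = -109.9.
Var(T) = a²·Var(M) + b²·Var(X) + 2ab·covariance of M and X with a = -1.4, b = -0.7.
Independence gives covariance of M and X = 0.
= (-1.4)²·52 + (-0.7)²·33.7 + 2·(-1.4)·(-0.7)·0
= 101.92 + 16.513 + 0 = 118.433.

mean of T = -109.9, Var(T) = 118.433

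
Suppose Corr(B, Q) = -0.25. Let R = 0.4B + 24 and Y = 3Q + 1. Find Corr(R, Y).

Linear rescalings preserve correlation up to sign; here the slopes 0.4 and 3 have the same sign, so Corr(R, Y) = Corr(B, Q) = -0.25.

Corr(R, Y) = -0.25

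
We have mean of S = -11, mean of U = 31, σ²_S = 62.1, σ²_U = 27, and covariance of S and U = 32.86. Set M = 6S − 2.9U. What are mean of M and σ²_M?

mean of M = 6·mean of S + (-2.9)·mean of U = 6·(-11) + (-2.9)·31 = -155.9.
σ²_M = a²·σ²_S + b²·σ²_U + 2ab·covariance of S and U with a = 6, b = -2.9.
= 6²·62.1 + (-2.9)²·27 + 2·6·(-2.9)·32.86
= 2235.6 + 227.07 + (-1143.528) = 1319.142.

mean of M = -155.9, σ²_M = 1319.142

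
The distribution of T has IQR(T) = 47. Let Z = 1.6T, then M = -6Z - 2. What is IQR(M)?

IQR(Z) = |1.6|·47 = 75.2.
IQR(M) = |-6|·75.2 = 451.2.

IQR(M) = 451.2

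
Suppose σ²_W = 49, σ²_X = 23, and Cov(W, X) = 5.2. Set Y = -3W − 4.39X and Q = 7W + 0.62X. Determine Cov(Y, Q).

By bilinearity, Cov(Y, Q) = ac·σ²_W + bd·σ²_X + (ad+bc)·Cov(W, X), with a=-3, b=-4.39, c=7, d=0.62.
ac·σ²_W = (-3)·7·49 = -1029
bd·σ²_X = (-4.39)·0.62·23 = -62.6014
(ad+bc)·Cov(W, X) = (-32.59)·5.2 = -169.468
Cov(Y, Q) = -1029 + (-62.6014) + (-169.468) = -1261.0694.

Cov(Y, Q) = -1261.0694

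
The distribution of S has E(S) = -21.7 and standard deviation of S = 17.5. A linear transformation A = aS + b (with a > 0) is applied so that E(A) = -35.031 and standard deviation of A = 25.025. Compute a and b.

a = 1.43, b = -4

standard deviation of A = a·standard deviation of S (a > 0), so a = 25.025/17.5 = 1.43.
E(A) = a·E(S) + b, so b = -35.031 − 1.43·(-21.7) = -4.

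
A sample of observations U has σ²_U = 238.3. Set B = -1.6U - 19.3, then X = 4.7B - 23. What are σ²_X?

σ²_B = (-1.6)²·238.3 = 610.048.
σ²_X = 4.7²·610.048 = 13475.96032.

σ²_X = 13475.96032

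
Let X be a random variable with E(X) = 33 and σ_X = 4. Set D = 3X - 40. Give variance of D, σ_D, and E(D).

variance of D = 144, σ_D = 12, E(D) = 59

D = 3X - 40 is linear with a = 3, b = -40.
variance of X = 4² = 16.
variance of D = a²·variance of X = 3²·16 = 144 (the additive constant -40 does not affect variance).
σ_D = |a|·σ_X = |3|·4 = 12.
E(D) = a·E(X) + b = 3·33 + (-40) = 59.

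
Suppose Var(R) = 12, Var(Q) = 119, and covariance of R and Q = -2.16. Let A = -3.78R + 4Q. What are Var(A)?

Var(A) = 2140.7792

Var(A) = a²·Var(R) + b²·Var(Q) + 2ab·covariance of R and Q with a = -3.78, b = 4.
= (-3.78)²·12 + 4²·119 + 2·(-3.78)·4·(-2.16)
= 171.4608 + 1904 + 65.3184 = 2140.7792.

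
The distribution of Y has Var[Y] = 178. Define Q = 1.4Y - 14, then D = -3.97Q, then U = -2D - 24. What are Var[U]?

Var[U] = 21994.651168

Var[Q] = 1.4²·178 = 348.88.
Var[D] = (-3.97)²·348.88 = 5498.662792.
Var[U] = (-2)²·5498.662792 = 21994.651168.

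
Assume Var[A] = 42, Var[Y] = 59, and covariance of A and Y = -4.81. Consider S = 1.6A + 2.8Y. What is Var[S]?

Var[S] = a²·Var[A] + b²·Var[Y] + 2ab·covariance of A and Y with a = 1.6, b = 2.8.
= 1.6²·42 + 2.8²·59 + 2·1.6·2.8·(-4.81)
= 107.52 + 462.56 + (-43.0976) = 526.9824.

Var[S] = 526.9824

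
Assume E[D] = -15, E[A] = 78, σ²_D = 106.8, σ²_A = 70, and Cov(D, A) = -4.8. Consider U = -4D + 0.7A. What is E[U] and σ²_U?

E[U] = 114.6, σ²_U = 1769.98

E[U] = (-4)·E[D] + 0.7·E[A] = (-4)·(-15) + 0.7·78 = 114.6.
σ²_U = a²·σ²_D + b²·σ²_A + 2ab·Cov(D, A) with a = -4, b = 0.7.
= (-4)²·106.8 + 0.7²·70 + 2·(-4)·0.7·(-4.8)
= 1708.8 + 34.3 + 26.88 = 1769.98.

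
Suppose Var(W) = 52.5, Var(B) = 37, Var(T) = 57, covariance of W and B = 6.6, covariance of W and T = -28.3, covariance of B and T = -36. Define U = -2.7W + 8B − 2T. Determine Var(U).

Var(U) = 3539.965

Var(U) = a²·Var(W) + b²·Var(B) + c²·Var(T) + 2ab·covariance of W and B + 2ac·covariance of W and T + 2bc·covariance of B and T, with a = -2.7, b = 8, c = -2.
= 382.725 + 2368 + 228 + (-285.12) + (-305.64) + 1152
= 3539.965.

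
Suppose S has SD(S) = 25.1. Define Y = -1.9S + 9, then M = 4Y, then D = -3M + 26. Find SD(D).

SD(D) = 572.28

SD(Y) = |-1.9|·25.1 = 47.69.
SD(M) = |4|·47.69 = 190.76.
SD(D) = |-3|·190.76 = 572.28.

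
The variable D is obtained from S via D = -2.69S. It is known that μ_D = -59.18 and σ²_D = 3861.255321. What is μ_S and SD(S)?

μ_S = 22, SD(S) = 23.1

From D = -2.69S: μ_D = a·μ_S + b, so μ_S = (μ_D − b)/a = (-59.18 − 0)/(-2.69) = 22.
SD(D) = √3861.255321 = 62.139.
SD(D) = |a|·SD(S), so SD(S) = 62.139/|-2.69| = 23.1.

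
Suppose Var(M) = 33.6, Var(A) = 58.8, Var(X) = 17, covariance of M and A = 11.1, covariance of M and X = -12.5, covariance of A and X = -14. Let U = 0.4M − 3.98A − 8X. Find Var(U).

Var(U) = 1177.92912

Var(U) = a²·Var(M) + b²·Var(A) + c²·Var(X) + 2ab·covariance of M and A + 2ac·covariance of M and X + 2bc·covariance of A and X, with a = 0.4, b = -3.98, c = -8.
= 5.376 + 931.41552 + 1088 + (-35.3424) + 80 + (-891.52)
= 1177.92912.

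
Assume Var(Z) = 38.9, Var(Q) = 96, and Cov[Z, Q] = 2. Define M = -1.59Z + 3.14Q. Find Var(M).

Var(M) = 1024.89429

Var(M) = a²·Var(Z) + b²·Var(Q) + 2ab·Cov[Z, Q] with a = -1.59, b = 3.14.
= (-1.59)²·38.9 + 3.14²·96 + 2·(-1.59)·3.14·2
= 98.34309 + 946.5216 + (-19.9704) = 1024.89429.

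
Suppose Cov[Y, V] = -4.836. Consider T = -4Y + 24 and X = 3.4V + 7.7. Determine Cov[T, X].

Cov[T, X] = a·c·Cov[Y, V] = (-4)·3.4·(-4.836) = 65.7696. Additive constants drop out.

Cov[T, X] = 65.7696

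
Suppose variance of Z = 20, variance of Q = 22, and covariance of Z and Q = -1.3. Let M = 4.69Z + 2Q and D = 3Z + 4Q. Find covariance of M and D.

covariance of M and D = 425.212

By bilinearity, covariance of M and D = ac·variance of Z + bd·variance of Q + (ad+bc)·covariance of Z and Q, with a=4.69, b=2, c=3, d=4.
ac·variance of Z = 4.69·3·20 = 281.4
bd·variance of Q = 2·4·22 = 176
(ad+bc)·covariance of Z and Q = (24.76)·(-1.3) = -32.188
covariance of M and D = 281.4 + 176 + (-32.188) = 425.212.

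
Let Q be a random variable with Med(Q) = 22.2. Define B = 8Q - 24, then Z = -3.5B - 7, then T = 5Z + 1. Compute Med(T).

Med(T) = -2722

Med(B) = 8·22.2 + (-24) = 153.6.
Med(Z) = (-3.5)·153.6 + (-7) = -544.6.
Med(T) = 5·(-544.6) + 1 = -2722.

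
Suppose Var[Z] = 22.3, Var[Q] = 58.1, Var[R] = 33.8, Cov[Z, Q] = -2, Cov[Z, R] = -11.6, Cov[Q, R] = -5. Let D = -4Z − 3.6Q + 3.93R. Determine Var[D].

Var[D] = a²·Var[Z] + b²·Var[Q] + c²·Var[R] + 2ab·Cov[Z, Q] + 2ac·Cov[Z, R] + 2bc·Cov[Q, R], with a = -4, b = -3.6, c = 3.93.
= 356.8 + 752.976 + 522.03762 + (-57.6) + 364.704 + 141.48
= 2080.39762.

Var[D] = 2080.39762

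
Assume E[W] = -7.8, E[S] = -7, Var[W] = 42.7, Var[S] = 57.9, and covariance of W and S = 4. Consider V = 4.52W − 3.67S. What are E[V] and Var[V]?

E[V] = 4.52·E[W] + (-3.67)·E[S] = 4.52·(-7.8) + (-3.67)·(-7) = -9.566.
Var[V] = a²·Var[W] + b²·Var[S] + 2ab·covariance of W and S with a = 4.52, b = -3.67.
= 4.52²·42.7 + (-3.67)²·57.9 + 2·4.52·(-3.67)·4
= 872.37808 + 779.84931 + (-132.7072) = 1519.52019.

E[V] = -9.566, Var[V] = 1519.52019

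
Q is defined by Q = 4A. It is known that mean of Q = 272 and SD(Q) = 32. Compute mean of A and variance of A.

From Q = 4A: mean of Q = a·mean of A + b, so mean of A = (mean of Q − b)/a = (272 − 0)/4 = 68.
variance of Q = 32² = 1024.
variance of Q = a²·variance of A, so variance of A = 1024/4² = 64.

mean of A = 68, variance of A = 64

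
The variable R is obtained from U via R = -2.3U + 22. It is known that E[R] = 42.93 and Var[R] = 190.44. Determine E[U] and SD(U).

E[U] = -9.1, SD(U) = 6

From R = -2.3U + 22: E[R] = a·E[U] + b, so E[U] = (E[R] − b)/a = (42.93 − 22)/(-2.3) = -9.1.
SD(R) = √190.44 = 13.8.
SD(R) = |a|·SD(U), so SD(U) = 13.8/|-2.3| = 6.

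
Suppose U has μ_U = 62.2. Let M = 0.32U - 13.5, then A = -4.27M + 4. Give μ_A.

μ_A = -23.34508

μ_M = 0.32·62.2 + (-13.5) = 6.404.
μ_A = (-4.27)·6.404 + 4 = -23.34508.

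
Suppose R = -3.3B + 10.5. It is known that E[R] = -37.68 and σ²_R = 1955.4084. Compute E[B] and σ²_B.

E[B] = 14.6, σ²_B = 179.56

From R = -3.3B + 10.5: E[R] = a·E[B] + b, so E[B] = (E[R] − b)/a = (-37.68 − 10.5)/(-3.3) = 14.6.
σ²_R = a²·σ²_B, so σ²_B = 1955.4084/(-3.3)² = 179.56.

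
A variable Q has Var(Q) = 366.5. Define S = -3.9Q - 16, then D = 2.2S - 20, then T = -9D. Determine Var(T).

Var(T) = 2185413.2586

Var(S) = (-3.9)²·366.5 = 5574.465.
Var(D) = 2.2²·5574.465 = 26980.4106.
Var(T) = (-9)²·26980.4106 = 2185413.2586.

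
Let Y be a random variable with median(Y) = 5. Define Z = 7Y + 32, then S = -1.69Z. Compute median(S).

median(Z) = 7·5 + 32 = 67.
median(S) = (-1.69)·67 = -113.23.

median(S) = -113.23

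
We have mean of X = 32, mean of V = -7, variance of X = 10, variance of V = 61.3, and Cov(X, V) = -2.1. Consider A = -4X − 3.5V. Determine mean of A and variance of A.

mean of A = -103.5, variance of A = 852.125

mean of A = (-4)·mean of X + (-3.5)·mean of V = (-4)·32 + (-3.5)·(-7) = -103.5.
variance of A = a²·variance of X + b²·variance of V + 2ab·Cov(X, V) with a = -4, b = -3.5.
= (-4)²·10 + (-3.5)²·61.3 + 2·(-4)·(-3.5)·(-2.1)
= 160 + 750.925 + (-58.8) = 852.125.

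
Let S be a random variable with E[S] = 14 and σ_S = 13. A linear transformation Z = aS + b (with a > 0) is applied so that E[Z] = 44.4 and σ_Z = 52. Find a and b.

σ_Z = a·σ_S (a > 0), so a = 52/13 = 4.
E[Z] = a·E[S] + b, so b = 44.4 − 4·14 = -11.6.

a = 4, b = -11.6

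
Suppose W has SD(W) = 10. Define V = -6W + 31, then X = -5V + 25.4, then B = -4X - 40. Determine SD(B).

SD(V) = |-6|·10 = 60.
SD(X) = |-5|·60 = 300.
SD(B) = |-4|·300 = 1200.

SD(B) = 1200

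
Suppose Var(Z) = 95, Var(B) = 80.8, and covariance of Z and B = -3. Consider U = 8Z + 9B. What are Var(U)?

Var(U) = 12192.8

Var(U) = a²·Var(Z) + b²·Var(B) + 2ab·covariance of Z and B with a = 8, b = 9.
= 8²·95 + 9²·80.8 + 2·8·9·(-3)
= 6080 + 6544.8 + (-432) = 12192.8.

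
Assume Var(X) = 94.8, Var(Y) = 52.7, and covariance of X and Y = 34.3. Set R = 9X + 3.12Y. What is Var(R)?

Var(R) = 10118.09088

Var(R) = a²·Var(X) + b²·Var(Y) + 2ab·covariance of X and Y with a = 9, b = 3.12.
= 9²·94.8 + 3.12²·52.7 + 2·9·3.12·34.3
= 7678.8 + 513.00288 + 1926.288 = 10118.09088.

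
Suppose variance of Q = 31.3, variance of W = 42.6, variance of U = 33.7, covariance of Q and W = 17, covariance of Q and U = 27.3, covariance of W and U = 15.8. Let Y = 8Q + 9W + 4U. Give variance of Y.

variance of Y = 11325.8

variance of Y = a²·variance of Q + b²·variance of W + c²·variance of U + 2ab·covariance of Q and W + 2ac·covariance of Q and U + 2bc·covariance of W and U, with a = 8, b = 9, c = 4.
= 2003.2 + 3450.6 + 539.2 + 2448 + 1747.2 + 1137.6
= 11325.8.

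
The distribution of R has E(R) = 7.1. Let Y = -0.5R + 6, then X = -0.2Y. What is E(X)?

E(Y) = (-0.5)·7.1 + 6 = 2.45.
E(X) = (-0.2)·2.45 = -0.49.

E(X) = -0.49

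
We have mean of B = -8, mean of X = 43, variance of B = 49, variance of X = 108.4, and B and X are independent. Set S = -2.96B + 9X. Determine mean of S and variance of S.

mean of S = (-2.96)·mean of B + 9·mean of X = (-2.96)·(-8) + 9·43 = 410.68.
variance of S = a²·variance of B + b²·variance of X + 2ab·Cov(B, X) with a = -2.96, b = 9.
Independence gives Cov(B, X) = 0.
= (-2.96)²·49 + 9²·108.4 + 2·(-2.96)·9·0
= 429.3184 + 8780.4 + 0 = 9209.7184.

mean of S = 410.68, variance of S = 9209.7184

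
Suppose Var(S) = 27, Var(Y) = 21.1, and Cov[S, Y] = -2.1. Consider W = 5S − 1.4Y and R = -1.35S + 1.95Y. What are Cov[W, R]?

Cov[W, R] = -264.297

By bilinearity, Cov[W, R] = ac·Var(S) + bd·Var(Y) + (ad+bc)·Cov[S, Y], with a=5, b=-1.4, c=-1.35, d=1.95.
ac·Var(S) = 5·(-1.35)·27 = -182.25
bd·Var(Y) = (-1.4)·1.95·21.1 = -57.603
(ad+bc)·Cov[S, Y] = (11.64)·(-2.1) = -24.444
Cov[W, R] = -182.25 + (-57.603) + (-24.444) = -264.297.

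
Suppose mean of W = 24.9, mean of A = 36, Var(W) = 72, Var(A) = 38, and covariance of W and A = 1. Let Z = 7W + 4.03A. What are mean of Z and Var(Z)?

mean of Z = 7·mean of W + 4.03·mean of A = 7·24.9 + 4.03·36 = 319.38.
Var(Z) = a²·Var(W) + b²·Var(A) + 2ab·covariance of W and A with a = 7, b = 4.03.
= 7²·72 + 4.03²·38 + 2·7·4.03·1
= 3528 + 617.1542 + 56.42 = 4201.5742.

mean of Z = 319.38, Var(Z) = 4201.5742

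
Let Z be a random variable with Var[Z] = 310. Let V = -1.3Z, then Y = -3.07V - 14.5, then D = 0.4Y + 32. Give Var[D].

Var[V] = (-1.3)²·310 = 523.9.
Var[Y] = (-3.07)²·523.9 = 4937.70511.
Var[D] = 0.4²·4937.70511 = 790.0328176.

Var[D] = 790.0328176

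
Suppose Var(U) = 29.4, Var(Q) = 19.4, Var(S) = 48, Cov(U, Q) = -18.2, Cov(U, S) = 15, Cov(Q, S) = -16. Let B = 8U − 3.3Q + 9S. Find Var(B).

Var(B) = 10052.226

Var(B) = a²·Var(U) + b²·Var(Q) + c²·Var(S) + 2ab·Cov(U, Q) + 2ac·Cov(U, S) + 2bc·Cov(Q, S), with a = 8, b = -3.3, c = 9.
= 1881.6 + 211.266 + 3888 + 960.96 + 2160 + 950.4
= 10052.226.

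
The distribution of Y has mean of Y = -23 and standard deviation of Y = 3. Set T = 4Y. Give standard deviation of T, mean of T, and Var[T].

T = 4Y is linear with a = 4, b = 0.
standard deviation of T = |a|·standard deviation of Y = |4|·3 = 12.
mean of T = a·mean of Y + b = 4·(-23) = -92.
Var[Y] = 3² = 9.
Var[T] = a²·Var[Y] = 4²·9 = 144.

standard deviation of T = 12, mean of T = -92, Var[T] = 144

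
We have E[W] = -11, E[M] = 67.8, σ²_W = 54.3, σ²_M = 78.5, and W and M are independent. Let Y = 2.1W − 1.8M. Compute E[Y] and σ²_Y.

E[Y] = -145.14, σ²_Y = 493.803

E[Y] = 2.1·E[W] + (-1.8)·E[M] = 2.1·(-11) + (-1.8)·67.8 = -145.14.
σ²_Y = a²·σ²_W + b²·σ²_M + 2ab·covariance of W and M with a = 2.1, b = -1.8.
Independence gives covariance of W and M = 0.
= 2.1²·54.3 + (-1.8)²·78.5 + 2·2.1·(-1.8)·0
= 239.463 + 254.34 + 0 = 493.803.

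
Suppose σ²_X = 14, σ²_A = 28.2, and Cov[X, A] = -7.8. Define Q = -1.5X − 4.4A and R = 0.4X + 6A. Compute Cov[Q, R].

Cov[Q, R] = -668.952

By bilinearity, Cov[Q, R] = ac·σ²_X + bd·σ²_A + (ad+bc)·Cov[X, A], with a=-1.5, b=-4.4, c=0.4, d=6.
ac·σ²_X = (-1.5)·0.4·14 = -8.4
bd·σ²_A = (-4.4)·6·28.2 = -744.48
(ad+bc)·Cov[X, A] = (-10.76)·(-7.8) = 83.928
Cov[Q, R] = -8.4 + (-744.48) + 83.928 = -668.952.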